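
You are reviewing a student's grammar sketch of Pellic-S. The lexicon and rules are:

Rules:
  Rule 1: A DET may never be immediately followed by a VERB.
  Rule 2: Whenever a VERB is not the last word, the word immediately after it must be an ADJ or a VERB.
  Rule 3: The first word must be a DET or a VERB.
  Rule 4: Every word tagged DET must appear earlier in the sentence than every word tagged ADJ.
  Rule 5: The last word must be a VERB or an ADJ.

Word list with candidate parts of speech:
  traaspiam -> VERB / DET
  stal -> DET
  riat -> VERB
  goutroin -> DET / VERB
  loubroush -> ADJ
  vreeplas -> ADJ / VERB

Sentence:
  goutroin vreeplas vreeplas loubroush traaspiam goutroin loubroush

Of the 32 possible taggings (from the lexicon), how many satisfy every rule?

Candidates per position — 1:goutroin {DET,VERB}; 2:vreeplas {ADJ,VERB}; 3:vreeplas {ADJ,VERB}; 4:loubroush {ADJ}; 5:traaspiam {VERB,DET}; 6:goutroin {DET,VERB}; 7:loubroush {ADJ}.
There are 32 candidate sequences in total.
Checking each against the rules leaves 6 sequences.
Count = 6.

6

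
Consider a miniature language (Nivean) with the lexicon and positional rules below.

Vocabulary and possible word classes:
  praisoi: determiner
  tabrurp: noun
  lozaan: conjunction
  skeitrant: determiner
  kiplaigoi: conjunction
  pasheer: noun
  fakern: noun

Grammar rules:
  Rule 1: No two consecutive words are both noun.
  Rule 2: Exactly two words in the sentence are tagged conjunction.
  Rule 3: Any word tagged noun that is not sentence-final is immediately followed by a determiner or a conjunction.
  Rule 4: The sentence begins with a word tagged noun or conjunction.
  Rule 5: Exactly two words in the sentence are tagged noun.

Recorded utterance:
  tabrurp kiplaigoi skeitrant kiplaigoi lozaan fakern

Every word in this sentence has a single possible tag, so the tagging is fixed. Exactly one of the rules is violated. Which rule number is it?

2

Fixed tagging: noun conjunction determiner conjunction conjunction noun.
Applying the rules: R1 ok, R2 fails, R3 ok, R4 ok, R5 ok.
Only rule 2 fails.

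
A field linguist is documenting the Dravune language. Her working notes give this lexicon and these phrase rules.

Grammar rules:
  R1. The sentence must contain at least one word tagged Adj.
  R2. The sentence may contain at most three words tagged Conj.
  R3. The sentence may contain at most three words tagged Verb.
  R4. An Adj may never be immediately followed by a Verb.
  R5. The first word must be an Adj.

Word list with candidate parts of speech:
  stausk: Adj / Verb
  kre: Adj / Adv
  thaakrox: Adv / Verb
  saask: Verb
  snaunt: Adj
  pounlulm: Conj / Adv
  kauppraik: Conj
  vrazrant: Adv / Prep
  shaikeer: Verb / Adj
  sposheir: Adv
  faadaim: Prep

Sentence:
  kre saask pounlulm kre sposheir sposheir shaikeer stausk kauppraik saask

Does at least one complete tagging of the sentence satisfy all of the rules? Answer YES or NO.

NO

Candidates per position — 1:kre {Adj,Adv}; 2:saask {Verb}; 3:pounlulm {Conj,Adv}; 4:kre {Adj,Adv}; 5:sposheir {Adv}; 6:sposheir {Adv}; 7:shaikeer {Verb,Adj}; 8:stausk {Adj,Verb}; 9:kauppraik {Conj}; 10:saask {Verb}.
Every candidate sequence violates at least one rule; no consistent tagging exists.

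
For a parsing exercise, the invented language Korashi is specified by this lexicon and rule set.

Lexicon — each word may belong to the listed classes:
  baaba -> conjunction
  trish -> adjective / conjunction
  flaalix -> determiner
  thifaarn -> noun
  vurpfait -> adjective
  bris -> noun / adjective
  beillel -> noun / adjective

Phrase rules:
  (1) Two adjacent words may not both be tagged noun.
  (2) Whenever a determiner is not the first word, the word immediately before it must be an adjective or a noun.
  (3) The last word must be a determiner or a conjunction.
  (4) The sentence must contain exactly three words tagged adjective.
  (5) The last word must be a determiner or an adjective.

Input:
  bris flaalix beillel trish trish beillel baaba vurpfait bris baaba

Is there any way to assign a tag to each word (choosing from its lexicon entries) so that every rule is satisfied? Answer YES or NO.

NO

Candidates per position — 1:bris {noun,adjective}; 2:flaalix {determiner}; 3:beillel {noun,adjective}; 4:trish {adjective,conjunction}; 5:trish {adjective,conjunction}; 6:beillel {noun,adjective}; 7:baaba {conjunction}; 8:vurpfait {adjective}; 9:bris {noun,adjective}; 10:baaba {conjunction}.
Rule 5 cannot be satisfied by any choice of tags from the lexicon.
So there is no consistent tagging.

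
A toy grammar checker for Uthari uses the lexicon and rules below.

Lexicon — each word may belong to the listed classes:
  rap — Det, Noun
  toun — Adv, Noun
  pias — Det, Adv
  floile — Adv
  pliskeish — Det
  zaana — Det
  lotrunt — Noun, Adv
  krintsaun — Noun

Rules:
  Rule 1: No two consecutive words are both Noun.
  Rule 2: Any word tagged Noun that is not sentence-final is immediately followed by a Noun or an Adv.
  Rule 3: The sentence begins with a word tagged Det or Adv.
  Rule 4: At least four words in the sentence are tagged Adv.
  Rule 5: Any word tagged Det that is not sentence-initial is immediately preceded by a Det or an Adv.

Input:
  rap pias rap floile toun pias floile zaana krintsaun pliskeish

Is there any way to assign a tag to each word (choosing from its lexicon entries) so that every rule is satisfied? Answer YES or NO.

Candidates per position — 1:rap {Det,Noun}; 2:pias {Det,Adv}; 3:rap {Det,Noun}; 4:floile {Adv}; 5:toun {Adv,Noun}; 6:pias {Det,Adv}; 7:floile {Adv}; 8:zaana {Det}; 9:krintsaun {Noun}; 10:pliskeish {Det}.
Rule 2 cannot be satisfied by any choice of tags from the lexicon.
So there is no consistent tagging.

NO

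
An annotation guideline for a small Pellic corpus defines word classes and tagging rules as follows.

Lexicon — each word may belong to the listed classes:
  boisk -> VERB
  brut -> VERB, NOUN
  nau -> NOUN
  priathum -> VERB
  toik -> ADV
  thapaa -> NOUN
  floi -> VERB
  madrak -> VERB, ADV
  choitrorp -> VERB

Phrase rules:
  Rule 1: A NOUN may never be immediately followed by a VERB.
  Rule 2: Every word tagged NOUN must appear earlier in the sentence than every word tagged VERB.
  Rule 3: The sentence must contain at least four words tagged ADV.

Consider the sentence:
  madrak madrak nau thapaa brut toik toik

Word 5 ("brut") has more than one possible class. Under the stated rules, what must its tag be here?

Candidates per position — 1:madrak {VERB,ADV}; 2:madrak {VERB,ADV}; 3:nau {NOUN}; 4:thapaa {NOUN}; 5:brut {VERB,NOUN}; 6:toik {ADV}; 7:toik {ADV}.
Position 1: tagging it VERB would leave rule 2 unsatisfiable, so it must be ADV.
Position 2: tagging it VERB would leave rule 2 unsatisfiable, so it must be ADV.
Position 5: tagging it VERB would leave rule 1 unsatisfiable, so it must be NOUN.
The unique satisfying tagging is: ADV ADV NOUN NOUN NOUN ADV ADV.
Rule-by-rule: rule 1 ✓; rule 2 ✓; rule 3 ✓.

NOUN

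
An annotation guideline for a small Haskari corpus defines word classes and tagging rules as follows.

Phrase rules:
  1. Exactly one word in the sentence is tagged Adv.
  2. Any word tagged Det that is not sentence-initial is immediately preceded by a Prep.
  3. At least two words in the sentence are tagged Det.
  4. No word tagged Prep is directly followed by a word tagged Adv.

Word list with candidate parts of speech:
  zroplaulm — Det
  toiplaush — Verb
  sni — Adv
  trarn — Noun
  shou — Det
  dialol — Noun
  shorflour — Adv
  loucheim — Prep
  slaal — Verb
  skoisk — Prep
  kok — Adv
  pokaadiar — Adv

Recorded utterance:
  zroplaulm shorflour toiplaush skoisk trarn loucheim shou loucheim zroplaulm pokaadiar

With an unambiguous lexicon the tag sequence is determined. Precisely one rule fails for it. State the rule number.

1

Fixed tagging: Det Adv Verb Prep Noun Prep Det Prep Det Adv.
Checking each rule: R1 fail, R2 pass, R3 pass, R4 pass.
Only rule 1 fails.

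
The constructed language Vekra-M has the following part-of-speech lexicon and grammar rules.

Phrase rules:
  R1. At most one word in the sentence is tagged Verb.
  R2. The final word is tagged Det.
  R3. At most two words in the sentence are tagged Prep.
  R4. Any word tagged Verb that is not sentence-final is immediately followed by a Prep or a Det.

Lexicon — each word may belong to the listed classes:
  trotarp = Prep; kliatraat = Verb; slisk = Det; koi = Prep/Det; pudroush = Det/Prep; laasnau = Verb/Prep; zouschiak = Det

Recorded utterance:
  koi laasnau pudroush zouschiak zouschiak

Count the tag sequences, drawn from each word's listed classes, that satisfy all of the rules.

7

Candidates per position — 1:koi {Prep,Det}; 2:laasnau {Verb,Prep}; 3:pudroush {Det,Prep}; 4:zouschiak {Det}; 5:zouschiak {Det}.
There are 8 candidate sequences in total.
Checking each against the rules leaves 7 sequences.
Count = 7.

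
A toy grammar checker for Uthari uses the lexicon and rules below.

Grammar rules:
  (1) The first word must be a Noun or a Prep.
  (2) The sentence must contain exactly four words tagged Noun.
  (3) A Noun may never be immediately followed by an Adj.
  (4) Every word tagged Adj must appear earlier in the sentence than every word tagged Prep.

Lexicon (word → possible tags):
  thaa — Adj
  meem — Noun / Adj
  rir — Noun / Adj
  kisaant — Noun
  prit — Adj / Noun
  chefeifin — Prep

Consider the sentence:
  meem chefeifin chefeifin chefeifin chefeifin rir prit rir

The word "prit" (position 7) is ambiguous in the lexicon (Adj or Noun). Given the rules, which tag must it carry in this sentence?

Noun

Candidates per position — 1:meem {Noun,Adj}; 2:chefeifin {Prep}; 3:chefeifin {Prep}; 4:chefeifin {Prep}; 5:chefeifin {Prep}; 6:rir {Noun,Adj}; 7:prit {Adj,Noun}; 8:rir {Noun,Adj}.
Position 1: Adj is ruled out by rule 1; that leaves Noun.
Position 6: Adj is ruled out by rule 2; that leaves Noun.
Position 7: Adj is ruled out by rule 2; that leaves Noun.
Position 8: Adj is ruled out by rule 2; that leaves Noun.
So the tagging must be: Noun Prep Prep Prep Prep Noun Noun Noun.
Check: rule 1 ok; rule 2 ok; rule 3 ok; rule 4 ok.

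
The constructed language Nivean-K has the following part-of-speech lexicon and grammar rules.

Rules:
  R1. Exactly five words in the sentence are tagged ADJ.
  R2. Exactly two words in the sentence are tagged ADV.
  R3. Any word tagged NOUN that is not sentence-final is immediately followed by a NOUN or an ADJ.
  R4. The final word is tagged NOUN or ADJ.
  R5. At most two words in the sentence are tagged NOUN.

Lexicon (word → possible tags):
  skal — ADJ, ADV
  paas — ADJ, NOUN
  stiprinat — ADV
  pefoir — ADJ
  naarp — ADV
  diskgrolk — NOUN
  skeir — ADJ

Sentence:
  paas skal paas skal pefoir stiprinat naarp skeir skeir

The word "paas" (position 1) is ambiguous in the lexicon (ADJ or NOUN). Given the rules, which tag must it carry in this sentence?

Candidates per position — 1:paas {ADJ,NOUN}; 2:skal {ADJ,ADV}; 3:paas {ADJ,NOUN}; 4:skal {ADJ,ADV}; 5:pefoir {ADJ}; 6:stiprinat {ADV}; 7:naarp {ADV}; 8:skeir {ADJ}; 9:skeir {ADJ}.
Word 2 cannot be ADV — rule 2 would then fail for every completion. It is ADJ.
Word 4 cannot be ADV — rule 2 would then fail for every completion. It is ADJ.
Word 1 cannot be ADJ — rule 1 would then fail for every completion. It is NOUN.
Word 3 cannot be ADJ — rule 1 would then fail for every completion. It is NOUN.
The unique satisfying tagging is: NOUN ADJ NOUN ADJ ADJ ADV ADV ADJ ADJ.
Verifying each rule — rule 1 ok; rule 2 ok; rule 3 ok; rule 4 ok; rule 5 ok.

NOUN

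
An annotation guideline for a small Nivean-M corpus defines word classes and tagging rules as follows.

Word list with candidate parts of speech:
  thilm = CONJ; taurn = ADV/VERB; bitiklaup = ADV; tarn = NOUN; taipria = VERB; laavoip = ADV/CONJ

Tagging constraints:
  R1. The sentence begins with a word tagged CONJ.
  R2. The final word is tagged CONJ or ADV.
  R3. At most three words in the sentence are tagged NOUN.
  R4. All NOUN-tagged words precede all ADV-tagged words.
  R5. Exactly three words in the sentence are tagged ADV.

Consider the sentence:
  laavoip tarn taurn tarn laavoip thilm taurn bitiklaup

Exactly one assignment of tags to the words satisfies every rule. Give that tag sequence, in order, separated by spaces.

CONJ NOUN VERB NOUN ADV CONJ ADV ADV

Candidates per position — 1:laavoip {ADV,CONJ}; 2:tarn {NOUN}; 3:taurn {ADV,VERB}; 4:tarn {NOUN}; 5:laavoip {ADV,CONJ}; 6:thilm {CONJ}; 7:taurn {ADV,VERB}; 8:bitiklaup {ADV}.
At position 1, choosing ADV makes rule 1 impossible to satisfy; hence CONJ.
At position 3, choosing ADV makes rule 4 impossible to satisfy; hence VERB.
At position 5, choosing CONJ makes rule 5 impossible to satisfy; hence ADV.
At position 7, choosing VERB makes rule 5 impossible to satisfy; hence ADV.
So the tagging must be: CONJ NOUN VERB NOUN ADV CONJ ADV ADV.
Check: rule 1 ✓; rule 2 ✓; rule 3 ✓; rule 4 ✓; rule 5 ✓.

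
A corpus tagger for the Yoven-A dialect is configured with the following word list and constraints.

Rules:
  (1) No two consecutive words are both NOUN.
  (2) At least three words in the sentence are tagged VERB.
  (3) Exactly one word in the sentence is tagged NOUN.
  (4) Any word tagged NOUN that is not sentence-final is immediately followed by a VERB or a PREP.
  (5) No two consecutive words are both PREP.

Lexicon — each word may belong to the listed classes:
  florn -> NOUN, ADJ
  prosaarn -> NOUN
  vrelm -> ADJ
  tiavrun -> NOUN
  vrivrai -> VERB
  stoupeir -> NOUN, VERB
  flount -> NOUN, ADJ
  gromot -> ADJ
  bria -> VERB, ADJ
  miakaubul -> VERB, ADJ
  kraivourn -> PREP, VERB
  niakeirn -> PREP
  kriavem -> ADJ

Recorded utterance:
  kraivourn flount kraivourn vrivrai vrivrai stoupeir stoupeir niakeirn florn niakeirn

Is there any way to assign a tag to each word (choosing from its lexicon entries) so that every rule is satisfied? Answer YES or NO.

YES

Candidates per position — 1:kraivourn {PREP,VERB}; 2:flount {NOUN,ADJ}; 3:kraivourn {PREP,VERB}; 4:vrivrai {VERB}; 5:vrivrai {VERB}; 6:stoupeir {NOUN,VERB}; 7:stoupeir {NOUN,VERB}; 8:niakeirn {PREP}; 9:florn {NOUN,ADJ}; 10:niakeirn {PREP}.
One satisfying assignment: PREP ADJ PREP VERB VERB VERB VERB PREP NOUN PREP.
Check: rule 1 ok; rule 2 ok; rule 3 ok; rule 4 ok; rule 5 ok.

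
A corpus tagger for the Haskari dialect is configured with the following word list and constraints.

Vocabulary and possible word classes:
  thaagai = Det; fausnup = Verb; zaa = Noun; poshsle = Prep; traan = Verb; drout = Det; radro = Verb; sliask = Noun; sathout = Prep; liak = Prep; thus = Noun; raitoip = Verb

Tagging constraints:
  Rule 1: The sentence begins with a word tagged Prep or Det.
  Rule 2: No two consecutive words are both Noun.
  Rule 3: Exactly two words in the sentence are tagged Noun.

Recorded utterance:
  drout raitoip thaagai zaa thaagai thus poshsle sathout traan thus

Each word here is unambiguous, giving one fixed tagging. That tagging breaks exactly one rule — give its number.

3

Fixed tagging: Det Verb Det Noun Det Noun Prep Prep Verb Noun.
Checking each rule: R1 ok, R2 ok, R3 fails.
Only rule 3 fails.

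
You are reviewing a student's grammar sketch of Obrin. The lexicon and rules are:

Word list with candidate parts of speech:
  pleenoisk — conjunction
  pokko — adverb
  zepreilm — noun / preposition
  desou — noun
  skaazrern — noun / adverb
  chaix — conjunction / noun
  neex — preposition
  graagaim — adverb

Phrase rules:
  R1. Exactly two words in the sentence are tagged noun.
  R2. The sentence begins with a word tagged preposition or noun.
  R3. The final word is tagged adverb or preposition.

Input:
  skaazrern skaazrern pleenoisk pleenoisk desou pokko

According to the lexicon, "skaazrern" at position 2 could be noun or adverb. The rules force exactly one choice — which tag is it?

adverb

Candidates per position — 1:skaazrern {noun,adverb}; 2:skaazrern {noun,adverb}; 3:pleenoisk {conjunction}; 4:pleenoisk {conjunction}; 5:desou {noun}; 6:pokko {adverb}.
Position 1: tagging it adverb would leave rule 2 unsatisfiable, so it must be noun.
Position 2: tagging it noun would leave rule 1 unsatisfiable, so it must be adverb.
That leaves exactly one tagging: noun adverb conjunction conjunction noun adverb.
Rule-by-rule: rule 1 satisfied; rule 2 satisfied; rule 3 satisfied.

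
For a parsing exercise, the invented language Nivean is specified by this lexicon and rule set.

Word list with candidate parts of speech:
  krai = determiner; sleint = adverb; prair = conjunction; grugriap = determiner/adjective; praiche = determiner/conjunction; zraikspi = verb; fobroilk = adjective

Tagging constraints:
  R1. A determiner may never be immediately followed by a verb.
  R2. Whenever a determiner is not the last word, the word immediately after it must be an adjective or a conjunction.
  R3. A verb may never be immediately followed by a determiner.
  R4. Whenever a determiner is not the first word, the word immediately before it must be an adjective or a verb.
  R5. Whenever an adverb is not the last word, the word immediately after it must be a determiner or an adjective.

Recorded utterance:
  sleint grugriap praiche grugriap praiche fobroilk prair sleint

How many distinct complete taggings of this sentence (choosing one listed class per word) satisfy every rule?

Candidates per position — 1:sleint {adverb}; 2:grugriap {determiner,adjective}; 3:praiche {determiner,conjunction}; 4:grugriap {determiner,adjective}; 5:praiche {determiner,conjunction}; 6:fobroilk {adjective}; 7:prair {conjunction}; 8:sleint {adverb}.
There are 16 candidate sequences in total.
The sequences that satisfy every rule: adverb adjective determiner adjective determiner adjective conjunction adverb; adverb adjective determiner adjective conjunction adjective conjunction adverb; adverb adjective conjunction adjective determiner adjective conjunction adverb; adverb adjective conjunction adjective conjunction adjective conjunction adverb.
Count = 4.

4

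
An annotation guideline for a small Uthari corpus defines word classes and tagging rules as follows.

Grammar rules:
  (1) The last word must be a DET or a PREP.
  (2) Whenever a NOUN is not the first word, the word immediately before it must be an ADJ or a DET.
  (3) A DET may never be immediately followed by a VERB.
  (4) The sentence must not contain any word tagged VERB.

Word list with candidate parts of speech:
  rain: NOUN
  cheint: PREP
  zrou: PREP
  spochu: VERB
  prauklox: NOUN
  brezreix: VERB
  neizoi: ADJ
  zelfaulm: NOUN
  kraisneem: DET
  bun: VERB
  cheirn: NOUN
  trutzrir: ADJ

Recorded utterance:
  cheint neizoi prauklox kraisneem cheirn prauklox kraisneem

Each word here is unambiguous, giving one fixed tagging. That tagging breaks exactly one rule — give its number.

Fixed tagging: PREP ADJ NOUN DET NOUN NOUN DET.
Applying the rules: R1 ✓, R2 ✗, R3 ✓, R4 ✓.
Only rule 2 fails.

2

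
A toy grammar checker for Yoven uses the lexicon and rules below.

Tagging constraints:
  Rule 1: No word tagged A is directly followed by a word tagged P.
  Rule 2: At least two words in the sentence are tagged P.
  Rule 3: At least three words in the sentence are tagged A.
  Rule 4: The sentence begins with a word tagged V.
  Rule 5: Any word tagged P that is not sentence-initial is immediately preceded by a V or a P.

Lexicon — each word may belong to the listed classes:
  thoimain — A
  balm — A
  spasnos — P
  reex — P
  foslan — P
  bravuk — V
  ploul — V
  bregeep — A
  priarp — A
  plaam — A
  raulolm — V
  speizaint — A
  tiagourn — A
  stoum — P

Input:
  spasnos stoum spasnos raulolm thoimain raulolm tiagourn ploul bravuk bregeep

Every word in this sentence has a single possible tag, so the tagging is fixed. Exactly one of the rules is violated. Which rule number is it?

Fixed tagging: P P P V A V A V V A.
Applying the rules: R1 ✓, R2 ✓, R3 ✓, R4 ✗, R5 ✓.
Only rule 4 fails.

4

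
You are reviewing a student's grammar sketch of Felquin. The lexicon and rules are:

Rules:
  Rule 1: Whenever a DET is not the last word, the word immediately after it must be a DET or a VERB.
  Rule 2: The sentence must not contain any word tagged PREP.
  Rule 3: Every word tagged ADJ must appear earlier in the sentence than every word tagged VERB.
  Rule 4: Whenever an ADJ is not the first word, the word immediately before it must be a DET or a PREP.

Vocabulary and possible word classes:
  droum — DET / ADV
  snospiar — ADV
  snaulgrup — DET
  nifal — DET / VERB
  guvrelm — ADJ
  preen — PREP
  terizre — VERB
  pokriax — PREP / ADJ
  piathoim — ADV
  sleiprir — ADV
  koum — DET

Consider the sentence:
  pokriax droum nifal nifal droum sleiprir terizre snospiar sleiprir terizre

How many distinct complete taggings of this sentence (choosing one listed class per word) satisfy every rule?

Candidates per position — 1:pokriax {PREP,ADJ}; 2:droum {DET,ADV}; 3:nifal {DET,VERB}; 4:nifal {DET,VERB}; 5:droum {DET,ADV}; 6:sleiprir {ADV}; 7:terizre {VERB}; 8:snospiar {ADV}; 9:sleiprir {ADV}; 10:terizre {VERB}.
There are 32 candidate sequences in total.
The sequences that satisfy every rule: ADJ DET DET VERB ADV ADV VERB ADV ADV VERB; ADJ DET VERB VERB ADV ADV VERB ADV ADV VERB; ADJ ADV DET VERB ADV ADV VERB ADV ADV VERB; ADJ ADV VERB VERB ADV ADV VERB ADV ADV VERB.
Count = 4.

4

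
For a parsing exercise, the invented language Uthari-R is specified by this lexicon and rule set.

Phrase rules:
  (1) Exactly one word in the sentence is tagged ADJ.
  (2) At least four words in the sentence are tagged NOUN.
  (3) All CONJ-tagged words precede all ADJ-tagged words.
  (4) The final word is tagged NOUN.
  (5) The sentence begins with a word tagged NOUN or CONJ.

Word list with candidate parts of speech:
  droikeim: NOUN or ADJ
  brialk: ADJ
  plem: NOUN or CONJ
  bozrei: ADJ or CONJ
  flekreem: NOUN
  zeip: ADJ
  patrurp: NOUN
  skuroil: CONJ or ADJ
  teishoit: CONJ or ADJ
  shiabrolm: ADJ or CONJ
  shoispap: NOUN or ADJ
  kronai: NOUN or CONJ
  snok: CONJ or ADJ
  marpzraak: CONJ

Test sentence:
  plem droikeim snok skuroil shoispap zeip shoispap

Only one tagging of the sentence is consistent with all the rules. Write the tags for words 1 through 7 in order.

NOUN NOUN CONJ CONJ NOUN ADJ NOUN

Candidates per position — 1:plem {NOUN,CONJ}; 2:droikeim {NOUN,ADJ}; 3:snok {CONJ,ADJ}; 4:skuroil {CONJ,ADJ}; 5:shoispap {NOUN,ADJ}; 6:zeip {ADJ}; 7:shoispap {NOUN,ADJ}.
At position 1, choosing CONJ makes rule 2 impossible to satisfy; hence NOUN.
At position 2, choosing ADJ makes rule 1 impossible to satisfy; hence NOUN.
At position 3, choosing ADJ makes rule 1 impossible to satisfy; hence CONJ.
At position 4, choosing ADJ makes rule 1 impossible to satisfy; hence CONJ.
At position 5, choosing ADJ makes rule 1 impossible to satisfy; hence NOUN.
At position 7, choosing ADJ makes rule 1 impossible to satisfy; hence NOUN.
That leaves exactly one tagging: NOUN NOUN CONJ CONJ NOUN ADJ NOUN.
Rule-by-rule: rule 1 ok; rule 2 ok; rule 3 ok; rule 4 ok; rule 5 ok.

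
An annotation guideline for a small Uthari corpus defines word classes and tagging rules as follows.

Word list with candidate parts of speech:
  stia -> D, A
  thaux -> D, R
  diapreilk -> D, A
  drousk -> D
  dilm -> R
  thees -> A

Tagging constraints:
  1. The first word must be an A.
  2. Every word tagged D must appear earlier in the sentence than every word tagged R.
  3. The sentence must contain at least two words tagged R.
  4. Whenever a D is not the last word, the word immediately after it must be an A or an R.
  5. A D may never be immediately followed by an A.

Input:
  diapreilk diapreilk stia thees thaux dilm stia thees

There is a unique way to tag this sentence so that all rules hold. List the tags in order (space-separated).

A A A A R R A A

Candidates per position — 1:diapreilk {D,A}; 2:diapreilk {D,A}; 3:stia {D,A}; 4:thees {A}; 5:thaux {D,R}; 6:dilm {R}; 7:stia {D,A}; 8:thees {A}.
Word 1 cannot be D — rule 1 would then fail for every completion. It is A.
Word 2 cannot be D — rule 5 would then fail for every completion. It is A.
Word 3 cannot be D — rule 5 would then fail for every completion. It is A.
Word 5 cannot be D — rule 3 would then fail for every completion. It is R.
Word 7 cannot be D — rule 2 would then fail for every completion. It is A.
That leaves exactly one tagging: A A A A R R A A.
Check: rule 1 ok; rule 2 ok; rule 3 ok; rule 4 ok; rule 5 ok.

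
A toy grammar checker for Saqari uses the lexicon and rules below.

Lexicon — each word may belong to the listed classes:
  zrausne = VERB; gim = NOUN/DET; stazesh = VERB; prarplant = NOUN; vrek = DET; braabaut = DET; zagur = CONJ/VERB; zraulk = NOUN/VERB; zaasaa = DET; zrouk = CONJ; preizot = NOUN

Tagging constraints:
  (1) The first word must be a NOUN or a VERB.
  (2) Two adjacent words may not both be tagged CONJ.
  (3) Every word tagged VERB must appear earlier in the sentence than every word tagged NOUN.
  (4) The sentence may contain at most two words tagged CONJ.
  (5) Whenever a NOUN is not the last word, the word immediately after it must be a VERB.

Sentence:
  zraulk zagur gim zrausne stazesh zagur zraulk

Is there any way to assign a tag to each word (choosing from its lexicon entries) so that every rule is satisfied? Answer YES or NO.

Candidates per position — 1:zraulk {NOUN,VERB}; 2:zagur {CONJ,VERB}; 3:gim {NOUN,DET}; 4:zrausne {VERB}; 5:stazesh {VERB}; 6:zagur {CONJ,VERB}; 7:zraulk {NOUN,VERB}.
One satisfying assignment: VERB VERB DET VERB VERB CONJ VERB.
Checking: rule 1 satisfied; rule 2 satisfied; rule 3 satisfied; rule 4 satisfied; rule 5 satisfied.

YES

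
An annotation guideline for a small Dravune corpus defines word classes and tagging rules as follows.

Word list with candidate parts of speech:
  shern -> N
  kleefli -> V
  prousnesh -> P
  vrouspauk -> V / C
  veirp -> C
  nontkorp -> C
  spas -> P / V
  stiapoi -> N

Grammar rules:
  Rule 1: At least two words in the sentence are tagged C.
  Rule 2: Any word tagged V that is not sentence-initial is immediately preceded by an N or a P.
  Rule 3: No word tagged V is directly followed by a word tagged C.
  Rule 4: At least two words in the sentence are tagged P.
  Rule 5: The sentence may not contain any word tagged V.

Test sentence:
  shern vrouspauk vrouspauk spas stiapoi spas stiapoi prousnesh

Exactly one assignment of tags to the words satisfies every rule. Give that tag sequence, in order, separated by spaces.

N C C P N P N P

Candidates per position — 1:shern {N}; 2:vrouspauk {V,C}; 3:vrouspauk {V,C}; 4:spas {P,V}; 5:stiapoi {N}; 6:spas {P,V}; 7:stiapoi {N}; 8:prousnesh {P}.
At position 2, choosing V makes rule 1 impossible to satisfy; hence C.
At position 3, choosing V makes rule 1 impossible to satisfy; hence C.
At position 4, choosing V makes rule 2 impossible to satisfy; hence P.
At position 6, choosing V makes rule 5 impossible to satisfy; hence P.
So the tagging must be: N C C P N P N P.
Verifying each rule — rule 1 ✓; rule 2 ✓; rule 3 ✓; rule 4 ✓; rule 5 ✓.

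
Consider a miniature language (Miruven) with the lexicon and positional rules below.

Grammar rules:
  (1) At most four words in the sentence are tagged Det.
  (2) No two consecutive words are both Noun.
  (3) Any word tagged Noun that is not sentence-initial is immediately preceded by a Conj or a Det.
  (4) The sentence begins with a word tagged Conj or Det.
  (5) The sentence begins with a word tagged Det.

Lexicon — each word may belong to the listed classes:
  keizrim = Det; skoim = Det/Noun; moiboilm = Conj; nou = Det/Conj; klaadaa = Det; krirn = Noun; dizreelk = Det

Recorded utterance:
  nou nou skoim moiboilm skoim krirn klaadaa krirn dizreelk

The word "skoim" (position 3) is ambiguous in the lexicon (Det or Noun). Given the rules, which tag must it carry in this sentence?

Noun

Candidates per position — 1:nou {Det,Conj}; 2:nou {Det,Conj}; 3:skoim {Det,Noun}; 4:moiboilm {Conj}; 5:skoim {Det,Noun}; 6:krirn {Noun}; 7:klaadaa {Det}; 8:krirn {Noun}; 9:dizreelk {Det}.
If word 1 were Conj, no tagging could satisfy rule 5; so word 1 is Det.
If word 5 were Noun, no tagging could satisfy rule 2; so word 5 is Det.
If word 2 were Det, no tagging could satisfy rule 1; so word 2 is Conj.
If word 3 were Det, no tagging could satisfy rule 1; so word 3 is Noun.
The only consistent sequence is: Det Conj Noun Conj Det Noun Det Noun Det.
Verifying each rule — rule 1 holds; rule 2 holds; rule 3 holds; rule 4 holds; rule 5 holds.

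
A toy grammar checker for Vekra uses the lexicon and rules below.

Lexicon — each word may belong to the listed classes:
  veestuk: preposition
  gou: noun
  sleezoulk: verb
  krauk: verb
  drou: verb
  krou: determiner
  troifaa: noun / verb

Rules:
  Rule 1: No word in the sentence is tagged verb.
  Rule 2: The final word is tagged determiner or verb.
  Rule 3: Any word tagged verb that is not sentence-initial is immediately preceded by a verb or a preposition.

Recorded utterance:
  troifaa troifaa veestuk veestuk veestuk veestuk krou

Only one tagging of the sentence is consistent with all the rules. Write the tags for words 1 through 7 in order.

Candidates per position — 1:troifaa {noun,verb}; 2:troifaa {noun,verb}; 3:veestuk {preposition}; 4:veestuk {preposition}; 5:veestuk {preposition}; 6:veestuk {preposition}; 7:krou {determiner}.
Word 1 cannot be verb — rule 1 would then fail for every completion. It is noun.
Word 2 cannot be verb — rule 1 would then fail for every completion. It is noun.
The unique satisfying tagging is: noun noun preposition preposition preposition preposition determiner.
Check: rule 1 ok; rule 2 ok; rule 3 ok.

noun noun preposition preposition preposition preposition determiner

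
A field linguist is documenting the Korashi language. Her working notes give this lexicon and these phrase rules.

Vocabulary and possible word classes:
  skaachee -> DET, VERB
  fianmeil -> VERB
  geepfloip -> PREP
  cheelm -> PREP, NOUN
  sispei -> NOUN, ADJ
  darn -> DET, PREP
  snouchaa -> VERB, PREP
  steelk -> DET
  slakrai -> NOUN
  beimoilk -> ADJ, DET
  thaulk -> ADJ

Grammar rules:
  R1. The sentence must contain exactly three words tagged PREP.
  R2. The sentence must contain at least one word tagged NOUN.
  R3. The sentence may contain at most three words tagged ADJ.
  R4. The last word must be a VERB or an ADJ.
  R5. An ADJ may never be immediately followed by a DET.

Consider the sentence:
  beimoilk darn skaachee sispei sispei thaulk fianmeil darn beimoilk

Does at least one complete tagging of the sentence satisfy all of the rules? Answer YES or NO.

Candidates per position — 1:beimoilk {ADJ,DET}; 2:darn {DET,PREP}; 3:skaachee {DET,VERB}; 4:sispei {NOUN,ADJ}; 5:sispei {NOUN,ADJ}; 6:thaulk {ADJ}; 7:fianmeil {VERB}; 8:darn {DET,PREP}; 9:beimoilk {ADJ,DET}.
Rule 1 cannot be satisfied by any choice of tags from the lexicon.
So there is no consistent tagging.

NO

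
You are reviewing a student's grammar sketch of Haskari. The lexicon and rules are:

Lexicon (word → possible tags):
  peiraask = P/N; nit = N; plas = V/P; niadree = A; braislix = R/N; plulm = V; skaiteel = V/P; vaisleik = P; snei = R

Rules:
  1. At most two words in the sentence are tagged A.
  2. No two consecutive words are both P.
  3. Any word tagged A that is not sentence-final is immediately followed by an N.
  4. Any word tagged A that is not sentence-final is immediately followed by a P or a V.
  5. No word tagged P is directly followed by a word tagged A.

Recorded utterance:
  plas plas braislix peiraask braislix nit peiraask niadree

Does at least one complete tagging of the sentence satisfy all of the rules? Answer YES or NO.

Candidates per position — 1:plas {V,P}; 2:plas {V,P}; 3:braislix {R,N}; 4:peiraask {P,N}; 5:braislix {R,N}; 6:nit {N}; 7:peiraask {P,N}; 8:niadree {A}.
One satisfying assignment: P V R P N N N A.
Verifying each rule — rule 1 ok; rule 2 ok; rule 3 ok; rule 4 ok; rule 5 ok.

YES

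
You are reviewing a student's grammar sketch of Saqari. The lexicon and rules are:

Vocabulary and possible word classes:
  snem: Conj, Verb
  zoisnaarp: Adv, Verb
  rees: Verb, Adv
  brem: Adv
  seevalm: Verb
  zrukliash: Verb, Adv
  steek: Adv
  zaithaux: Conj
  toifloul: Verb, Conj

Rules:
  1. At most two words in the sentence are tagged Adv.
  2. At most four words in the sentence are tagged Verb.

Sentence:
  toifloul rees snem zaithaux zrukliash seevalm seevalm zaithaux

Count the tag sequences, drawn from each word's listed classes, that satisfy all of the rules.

Candidates per position — 1:toifloul {Verb,Conj}; 2:rees {Verb,Adv}; 3:snem {Conj,Verb}; 4:zaithaux {Conj}; 5:zrukliash {Verb,Adv}; 6:seevalm {Verb}; 7:seevalm {Verb}; 8:zaithaux {Conj}.
There are 16 candidate sequences in total.
Checking each against the rules leaves 11 sequences.
Count = 11.

11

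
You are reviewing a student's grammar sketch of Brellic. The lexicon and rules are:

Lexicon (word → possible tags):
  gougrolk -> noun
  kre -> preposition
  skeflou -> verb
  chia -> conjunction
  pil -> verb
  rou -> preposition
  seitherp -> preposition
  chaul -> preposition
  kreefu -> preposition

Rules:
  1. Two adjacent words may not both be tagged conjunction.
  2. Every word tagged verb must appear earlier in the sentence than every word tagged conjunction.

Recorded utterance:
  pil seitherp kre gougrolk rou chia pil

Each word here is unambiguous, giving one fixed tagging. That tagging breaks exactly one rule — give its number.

2

Fixed tagging: verb preposition preposition noun preposition conjunction verb.
Applying the rules: R1 ✓, R2 ✗.
Only rule 2 fails.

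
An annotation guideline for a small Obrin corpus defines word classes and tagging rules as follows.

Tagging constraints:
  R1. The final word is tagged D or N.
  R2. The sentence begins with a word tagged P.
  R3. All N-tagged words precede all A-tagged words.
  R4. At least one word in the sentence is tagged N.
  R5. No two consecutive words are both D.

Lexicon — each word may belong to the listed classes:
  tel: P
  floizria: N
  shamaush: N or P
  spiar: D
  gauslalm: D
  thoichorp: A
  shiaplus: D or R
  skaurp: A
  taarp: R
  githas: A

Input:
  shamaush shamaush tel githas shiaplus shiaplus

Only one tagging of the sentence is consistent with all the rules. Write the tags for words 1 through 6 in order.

Candidates per position — 1:shamaush {N,P}; 2:shamaush {N,P}; 3:tel {P}; 4:githas {A}; 5:shiaplus {D,R}; 6:shiaplus {D,R}.
Word 1 cannot be N — rule 2 would then fail for every completion. It is P.
Word 2 cannot be P — rule 4 would then fail for every completion. It is N.
Word 6 cannot be R — rule 1 would then fail for every completion. It is D.
Word 5 cannot be D — rule 5 would then fail for every completion. It is R.
The unique satisfying tagging is: P N P A R D.
Verifying each rule — rule 1 holds; rule 2 holds; rule 3 holds; rule 4 holds; rule 5 holds.

P N P A R D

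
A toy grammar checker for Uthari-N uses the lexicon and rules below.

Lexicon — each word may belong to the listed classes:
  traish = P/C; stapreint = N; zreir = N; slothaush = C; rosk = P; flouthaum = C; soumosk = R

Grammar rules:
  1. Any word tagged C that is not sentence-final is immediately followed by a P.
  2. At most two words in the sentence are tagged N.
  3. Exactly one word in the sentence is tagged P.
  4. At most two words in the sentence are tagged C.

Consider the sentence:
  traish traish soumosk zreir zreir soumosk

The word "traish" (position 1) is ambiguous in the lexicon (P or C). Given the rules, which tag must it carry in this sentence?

C

Candidates per position — 1:traish {P,C}; 2:traish {P,C}; 3:soumosk {R}; 4:zreir {N}; 5:zreir {N}; 6:soumosk {R}.
If word 2 were C, no tagging could satisfy rule 1; so word 2 is P.
If word 1 were P, no tagging could satisfy rule 3; so word 1 is C.
The only consistent sequence is: C P R N N R.
Verifying each rule — rule 1 ✓; rule 2 ✓; rule 3 ✓; rule 4 ✓.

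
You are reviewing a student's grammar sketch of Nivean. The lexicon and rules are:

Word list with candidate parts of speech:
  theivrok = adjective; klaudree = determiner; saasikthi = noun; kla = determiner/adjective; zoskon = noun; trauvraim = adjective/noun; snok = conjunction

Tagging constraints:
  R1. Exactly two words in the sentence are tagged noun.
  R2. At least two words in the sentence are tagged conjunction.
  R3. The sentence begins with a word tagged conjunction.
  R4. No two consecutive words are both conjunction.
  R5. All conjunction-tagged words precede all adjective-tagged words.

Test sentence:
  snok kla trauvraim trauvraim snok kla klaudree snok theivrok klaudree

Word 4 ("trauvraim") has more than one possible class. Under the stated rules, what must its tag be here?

noun

Candidates per position — 1:snok {conjunction}; 2:kla {determiner,adjective}; 3:trauvraim {adjective,noun}; 4:trauvraim {adjective,noun}; 5:snok {conjunction}; 6:kla {determiner,adjective}; 7:klaudree {determiner}; 8:snok {conjunction}; 9:theivrok {adjective}; 10:klaudree {determiner}.
Position 2: tagging it adjective would leave rule 5 unsatisfiable, so it must be determiner.
Position 3: tagging it adjective would leave rule 1 unsatisfiable, so it must be noun.
Position 4: tagging it adjective would leave rule 1 unsatisfiable, so it must be noun.
Position 6: tagging it adjective would leave rule 5 unsatisfiable, so it must be determiner.
The unique satisfying tagging is: conjunction determiner noun noun conjunction determiner determiner conjunction adjective determiner.
Rule-by-rule: rule 1 ok; rule 2 ok; rule 3 ok; rule 4 ok; rule 5 ok.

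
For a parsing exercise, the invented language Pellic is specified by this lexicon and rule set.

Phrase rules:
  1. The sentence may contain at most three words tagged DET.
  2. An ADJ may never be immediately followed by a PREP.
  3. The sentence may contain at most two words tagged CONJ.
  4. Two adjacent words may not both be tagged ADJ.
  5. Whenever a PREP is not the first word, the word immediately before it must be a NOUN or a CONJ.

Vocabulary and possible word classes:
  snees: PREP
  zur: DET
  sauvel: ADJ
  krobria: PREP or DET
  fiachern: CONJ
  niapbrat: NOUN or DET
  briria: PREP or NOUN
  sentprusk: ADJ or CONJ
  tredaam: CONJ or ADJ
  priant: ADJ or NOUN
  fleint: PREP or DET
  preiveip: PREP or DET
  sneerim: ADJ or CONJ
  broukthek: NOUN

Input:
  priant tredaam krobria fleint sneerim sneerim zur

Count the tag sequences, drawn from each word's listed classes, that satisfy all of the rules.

Candidates per position — 1:priant {ADJ,NOUN}; 2:tredaam {CONJ,ADJ}; 3:krobria {PREP,DET}; 4:fleint {PREP,DET}; 5:sneerim {ADJ,CONJ}; 6:sneerim {ADJ,CONJ}; 7:zur {DET}.
There are 64 candidate sequences in total.
Checking each against the rules leaves 11 sequences.
Count = 11.

11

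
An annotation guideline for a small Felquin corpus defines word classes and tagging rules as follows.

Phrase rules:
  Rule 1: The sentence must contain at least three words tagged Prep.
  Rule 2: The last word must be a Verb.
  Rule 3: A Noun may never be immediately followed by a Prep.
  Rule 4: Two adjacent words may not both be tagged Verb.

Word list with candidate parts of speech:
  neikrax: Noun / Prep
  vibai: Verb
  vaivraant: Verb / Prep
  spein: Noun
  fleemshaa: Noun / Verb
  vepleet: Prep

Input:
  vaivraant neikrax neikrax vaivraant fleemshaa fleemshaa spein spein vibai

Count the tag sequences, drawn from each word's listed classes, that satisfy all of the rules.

Candidates per position — 1:vaivraant {Verb,Prep}; 2:neikrax {Noun,Prep}; 3:neikrax {Noun,Prep}; 4:vaivraant {Verb,Prep}; 5:fleemshaa {Noun,Verb}; 6:fleemshaa {Noun,Verb}; 7:spein {Noun}; 8:spein {Noun}; 9:vibai {Verb}.
There are 64 candidate sequences in total.
Checking each against the rules leaves 8 sequences.
Count = 8.

8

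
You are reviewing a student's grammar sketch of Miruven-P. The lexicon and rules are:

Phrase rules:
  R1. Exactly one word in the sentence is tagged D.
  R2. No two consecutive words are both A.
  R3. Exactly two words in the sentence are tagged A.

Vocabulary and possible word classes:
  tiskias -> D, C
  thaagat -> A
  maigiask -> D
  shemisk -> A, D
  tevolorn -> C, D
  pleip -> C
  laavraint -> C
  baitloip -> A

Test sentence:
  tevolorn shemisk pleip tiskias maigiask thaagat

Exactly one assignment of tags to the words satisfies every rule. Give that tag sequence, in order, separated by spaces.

C A C C D A

Candidates per position — 1:tevolorn {C,D}; 2:shemisk {A,D}; 3:pleip {C}; 4:tiskias {D,C}; 5:maigiask {D}; 6:thaagat {A}.
If word 1 were D, no tagging could satisfy rule 1; so word 1 is C.
If word 2 were D, no tagging could satisfy rule 1; so word 2 is A.
If word 4 were D, no tagging could satisfy rule 1; so word 4 is C.
That leaves exactly one tagging: C A C C D A.
Verifying each rule — rule 1 satisfied; rule 2 satisfied; rule 3 satisfied.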